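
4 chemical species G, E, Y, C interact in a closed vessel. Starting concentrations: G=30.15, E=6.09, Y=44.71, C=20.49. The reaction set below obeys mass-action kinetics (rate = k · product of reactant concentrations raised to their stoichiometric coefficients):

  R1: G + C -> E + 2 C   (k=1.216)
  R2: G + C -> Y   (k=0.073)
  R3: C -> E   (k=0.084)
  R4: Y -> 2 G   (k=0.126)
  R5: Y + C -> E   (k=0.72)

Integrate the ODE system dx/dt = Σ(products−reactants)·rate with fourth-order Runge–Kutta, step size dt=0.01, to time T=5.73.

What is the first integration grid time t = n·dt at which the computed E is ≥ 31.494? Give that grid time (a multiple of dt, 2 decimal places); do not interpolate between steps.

Threshold first reached at t = 0.03

RK4 with dt=0.01: 573 steps to T=5.73. Trajectory (selected grid times):
t=0.00: G=30.15 E=6.09 Y=44.71 C=20.49
t=0.02: G=17.96 E=29.29 Y=33.83 C=19.96
t=0.03: G=14.03 E=37.54 Y=29.57 C=19.04
t=0.64: G=0.18 E=80.30 Y=1.48 C=3.37
t=1.27: G=0.06 E=81.72 Y=0.39 C=2.41
t=1.91: G=0.02 E=82.16 Y=0.13 C=2.11
t=2.55: G=0.01 E=82.37 Y=0.05 C=1.95
t=3.18: G=0.00 E=82.51 Y=0.02 C=1.83
t=3.82: G=0.00 E=82.62 Y=0.01 C=1.73
t=4.46: G=0.00 E=82.71 Y=0.00 C=1.63
t=5.09: G=0.00 E=82.80 Y=0.00 C=1.55
t=5.73: G=0.00 E=82.88 Y=0.00 C=1.47
E(0.02)=29.295 < 31.494 but E(0.03)=37.538 ≥ 31.494, so the first grid time is t=0.03.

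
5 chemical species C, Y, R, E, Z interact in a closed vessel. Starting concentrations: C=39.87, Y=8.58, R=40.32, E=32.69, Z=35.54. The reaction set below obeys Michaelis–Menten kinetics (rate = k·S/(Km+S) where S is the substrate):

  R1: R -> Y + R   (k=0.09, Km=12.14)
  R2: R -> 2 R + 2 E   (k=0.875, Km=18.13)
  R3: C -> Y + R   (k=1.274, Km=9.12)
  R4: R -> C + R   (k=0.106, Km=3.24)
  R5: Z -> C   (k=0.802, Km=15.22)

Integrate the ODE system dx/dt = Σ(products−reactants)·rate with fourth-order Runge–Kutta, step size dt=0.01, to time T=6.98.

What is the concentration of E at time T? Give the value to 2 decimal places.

RK4 with dt=0.01: 698 steps to T=6.98. Trajectory (selected grid times):
t=0.00: C=39.87 Y=8.58 R=40.32 E=32.69 Z=35.54
t=0.78: C=39.58 Y=9.44 R=41.60 E=33.64 Z=35.10
t=1.55: C=39.28 Y=10.29 R=42.87 E=34.58 Z=34.67
t=2.33: C=38.99 Y=11.15 R=44.16 E=35.54 Z=34.24
t=3.10: C=38.70 Y=12.00 R=45.43 E=36.50 Z=33.81
t=3.88: C=38.40 Y=12.86 R=46.72 E=37.48 Z=33.38
t=4.65: C=38.11 Y=13.71 R=48.00 E=38.46 Z=32.96
t=5.43: C=37.81 Y=14.57 R=49.30 E=39.45 Z=32.53
t=6.20: C=37.52 Y=15.41 R=50.59 E=40.44 Z=32.11
t=6.98: C=37.22 Y=16.27 R=51.89 E=41.45 Z=31.69
Read off E at T=6.98: 41.45

E at T = 41.45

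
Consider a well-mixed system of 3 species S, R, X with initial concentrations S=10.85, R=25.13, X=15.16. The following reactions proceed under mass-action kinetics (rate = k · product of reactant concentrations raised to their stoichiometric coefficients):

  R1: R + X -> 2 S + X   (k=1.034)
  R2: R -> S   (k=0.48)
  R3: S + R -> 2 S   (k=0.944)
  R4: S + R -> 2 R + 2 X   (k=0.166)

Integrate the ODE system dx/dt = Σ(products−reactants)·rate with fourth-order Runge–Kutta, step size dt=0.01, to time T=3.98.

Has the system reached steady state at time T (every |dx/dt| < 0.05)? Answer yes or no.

RK4 with dt=0.01: 398 steps to T=3.98. Trajectory (selected grid times):
t=0.00: S=10.85 R=25.13 X=15.16
t=0.44: S=47.42 R=0.00 X=20.87
t=0.88: S=47.42 R=0.00 X=20.87
t=1.33: S=47.42 R=0.00 X=20.87
t=1.77: S=47.42 R=0.00 X=20.87
t=2.21: S=47.42 R=0.00 X=20.87
t=2.65: S=47.42 R=0.00 X=20.87
t=3.10: S=47.42 R=0.00 X=20.87
t=3.54: S=47.42 R=0.00 X=20.87
t=3.98: S=47.42 R=0.00 X=20.87
Rates at T: R1=0.0000, R2=0.0000, R3=0.0000, R4=0.0000
dx/dt at T (Σ net stoichiometry × rate): S=+0.0000, R=-0.0000, X=+0.0000
Largest |dx/dt| is |+0.0000| (S) < 0.05 → steady.

Steady state at T: yes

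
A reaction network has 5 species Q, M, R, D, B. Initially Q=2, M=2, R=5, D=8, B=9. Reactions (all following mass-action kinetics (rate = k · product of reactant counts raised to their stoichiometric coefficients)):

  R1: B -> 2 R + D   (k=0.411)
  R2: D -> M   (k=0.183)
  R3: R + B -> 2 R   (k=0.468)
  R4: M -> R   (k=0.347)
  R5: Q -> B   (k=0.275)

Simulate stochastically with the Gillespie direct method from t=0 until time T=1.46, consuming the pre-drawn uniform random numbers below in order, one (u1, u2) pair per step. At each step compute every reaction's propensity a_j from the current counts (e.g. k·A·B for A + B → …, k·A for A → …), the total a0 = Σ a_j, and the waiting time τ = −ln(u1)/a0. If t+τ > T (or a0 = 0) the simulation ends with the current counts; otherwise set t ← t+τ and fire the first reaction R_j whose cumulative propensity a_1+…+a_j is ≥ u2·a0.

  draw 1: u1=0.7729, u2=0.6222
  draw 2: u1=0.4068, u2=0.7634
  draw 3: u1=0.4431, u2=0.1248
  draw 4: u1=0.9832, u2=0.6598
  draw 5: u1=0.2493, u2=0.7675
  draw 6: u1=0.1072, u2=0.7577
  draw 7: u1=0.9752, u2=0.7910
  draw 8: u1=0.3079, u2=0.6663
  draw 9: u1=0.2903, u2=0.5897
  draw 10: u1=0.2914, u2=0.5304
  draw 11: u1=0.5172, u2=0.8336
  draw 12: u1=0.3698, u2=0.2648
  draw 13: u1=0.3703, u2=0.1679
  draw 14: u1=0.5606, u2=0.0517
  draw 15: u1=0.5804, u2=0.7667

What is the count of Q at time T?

t=0.000: Q=2 M=2 R=5 D=8 B=9
Draw 1: a1=3.699, a2=1.464, a3=21.060, a4=0.694, a5=0.550, a0=27.467; τ=−ln(0.7729)/27.467=0.009 → t=0.009; u2·a0=0.6222·27.467=17.090; a1+a2=5.163 < 17.090 ≤ a1+…+a3=26.223 → R3 fires; Q=2 M=2 R=6 D=8 B=8
Draw 2: a1=3.288, a2=1.464, a3=22.464, a4=0.694, a5=0.550, a0=28.460; τ=−ln(0.4068)/28.460=0.032 → t=0.041; u2·a0=0.7634·28.460=21.726; a1+a2=4.752 < 21.726 ≤ a1+…+a3=27.216 → R3 fires; Q=2 M=2 R=7 D=8 B=7
Draw 3: a1=2.877, a2=1.464, a3=22.932, a4=0.694, a5=0.550, a0=28.517; τ=−ln(0.4431)/28.517=0.029 → t=0.070; u2·a0=0.1248·28.517=3.559; a1=2.877 < 3.559 ≤ a1+a2=4.341 → R2 fires; Q=2 M=3 R=7 D=7 B=7
Draw 4: a1=2.877, a2=1.281, a3=22.932, a4=1.041, a5=0.550, a0=28.681; τ=−ln(0.9832)/28.681=0.001 → t=0.070; u2·a0=0.6598·28.681=18.924; a1+a2=4.158 < 18.924 ≤ a1+…+a3=27.090 → R3 fires; Q=2 M=3 R=8 D=7 B=6
Draw 5: a1=2.466, a2=1.281, a3=22.464, a4=1.041, a5=0.550, a0=27.802; τ=−ln(0.2493)/27.802=0.050 → t=0.120; u2·a0=0.7675·27.802=21.338; a1+a2=3.747 < 21.338 ≤ a1+…+a3=26.211 → R3 fires; Q=2 M=3 R=9 D=7 B=5
Draw 6: a1=2.055, a2=1.281, a3=21.060, a4=1.041, a5=0.550, a0=25.987; τ=−ln(0.1072)/25.987=0.086 → t=0.206; u2·a0=0.7577·25.987=19.690; a1+a2=3.336 < 19.690 ≤ a1+…+a3=24.396 → R3 fires; Q=2 M=3 R=10 D=7 B=4
Draw 7: a1=1.644, a2=1.281, a3=18.720, a4=1.041, a5=0.550, a0=23.236; τ=−ln(0.9752)/23.236=0.001 → t=0.207; u2·a0=0.7910·23.236=18.380; a1+a2=2.925 < 18.380 ≤ a1+…+a3=21.645 → R3 fires; Q=2 M=3 R=11 D=7 B=3
Draw 8: a1=1.233, a2=1.281, a3=15.444, a4=1.041, a5=0.550, a0=19.549; τ=−ln(0.3079)/19.549=0.060 → t=0.267; u2·a0=0.6663·19.549=13.025; a1+a2=2.514 < 13.025 ≤ a1+…+a3=17.958 → R3 fires; Q=2 M=3 R=12 D=7 B=2
Draw 9: a1=0.822, a2=1.281, a3=11.232, a4=1.041, a5=0.550, a0=14.926; τ=−ln(0.2903)/14.926=0.083 → t=0.350; u2·a0=0.5897·14.926=8.802; a1+a2=2.103 < 8.802 ≤ a1+…+a3=13.335 → R3 fires; Q=2 M=3 R=13 D=7 B=1
Draw 10: a1=0.411, a2=1.281, a3=6.084, a4=1.041, a5=0.550, a0=9.367; τ=−ln(0.2914)/9.367=0.132 → t=0.482; u2·a0=0.5304·9.367=4.968; a1+a2=1.692 < 4.968 ≤ a1+…+a3=7.776 → R3 fires; Q=2 M=3 R=14 D=7 B=0
Draw 11: a1=0.000, a2=1.281, a3=0.000, a4=1.041, a5=0.550, a0=2.872; τ=−ln(0.5172)/2.872=0.230 → t=0.711; u2·a0=0.8336·2.872=2.394; a1+…+a4=2.322 < 2.394 ≤ a1+…+a5=2.872 → R5 fires; Q=1 M=3 R=14 D=7 B=1
Draw 12: a1=0.411, a2=1.281, a3=6.552, a4=1.041, a5=0.275, a0=9.560; τ=−ln(0.3698)/9.560=0.104 → t=0.815; u2·a0=0.2648·9.560=2.531; a1+a2=1.692 < 2.531 ≤ a1+…+a3=8.244 → R3 fires; Q=1 M=3 R=15 D=7 B=0
Draw 13: a1=0.000, a2=1.281, a3=0.000, a4=1.041, a5=0.275, a0=2.597; τ=−ln(0.3703)/2.597=0.383 → t=1.198; u2·a0=0.1679·2.597=0.436; a1=0.000 < 0.436 ≤ a1+a2=1.281 → R2 fires; Q=1 M=4 R=15 D=6 B=0
Draw 14: a1=0.000, a2=1.098, a3=0.000, a4=1.388, a5=0.275, a0=2.761; τ=−ln(0.5606)/2.761=0.210 → t=1.408; u2·a0=0.0517·2.761=0.143; a1=0.000 < 0.143 ≤ a1+a2=1.098 → R2 fires; Q=1 M=5 R=15 D=5 B=0
Draw 15: a1=0.000, a2=0.915, a3=0.000, a4=1.735, a5=0.275, a0=2.925; τ=−ln(0.5804)/2.925=0.186 → t=1.594 > T=1.46: stop.
Read off Q at T=1.46: 1

Q at T = 1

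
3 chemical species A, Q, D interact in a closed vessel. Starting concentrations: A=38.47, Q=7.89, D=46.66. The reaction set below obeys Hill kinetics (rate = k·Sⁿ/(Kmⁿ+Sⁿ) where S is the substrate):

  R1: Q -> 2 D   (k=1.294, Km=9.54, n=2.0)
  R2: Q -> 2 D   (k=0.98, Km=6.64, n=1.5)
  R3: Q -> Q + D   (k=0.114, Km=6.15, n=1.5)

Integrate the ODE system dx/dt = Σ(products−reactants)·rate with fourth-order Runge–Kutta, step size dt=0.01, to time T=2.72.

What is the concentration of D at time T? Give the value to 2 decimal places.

RK4 with dt=0.01: 272 steps to T=2.72. Trajectory (selected grid times):
t=0.00: A=38.47 Q=7.89 D=46.66
t=0.30: A=38.47 Q=7.57 D=47.32
t=0.60: A=38.47 Q=7.27 D=47.95
t=0.91: A=38.47 Q=6.96 D=48.57
t=1.21: A=38.47 Q=6.68 D=49.15
t=1.51: A=38.47 Q=6.41 D=49.71
t=1.81: A=38.47 Q=6.15 D=50.24
t=2.12: A=38.47 Q=5.90 D=50.77
t=2.42: A=38.47 Q=5.66 D=51.26
t=2.72: A=38.47 Q=5.44 D=51.73
Read off D at T=2.72: 51.73

D at T = 51.73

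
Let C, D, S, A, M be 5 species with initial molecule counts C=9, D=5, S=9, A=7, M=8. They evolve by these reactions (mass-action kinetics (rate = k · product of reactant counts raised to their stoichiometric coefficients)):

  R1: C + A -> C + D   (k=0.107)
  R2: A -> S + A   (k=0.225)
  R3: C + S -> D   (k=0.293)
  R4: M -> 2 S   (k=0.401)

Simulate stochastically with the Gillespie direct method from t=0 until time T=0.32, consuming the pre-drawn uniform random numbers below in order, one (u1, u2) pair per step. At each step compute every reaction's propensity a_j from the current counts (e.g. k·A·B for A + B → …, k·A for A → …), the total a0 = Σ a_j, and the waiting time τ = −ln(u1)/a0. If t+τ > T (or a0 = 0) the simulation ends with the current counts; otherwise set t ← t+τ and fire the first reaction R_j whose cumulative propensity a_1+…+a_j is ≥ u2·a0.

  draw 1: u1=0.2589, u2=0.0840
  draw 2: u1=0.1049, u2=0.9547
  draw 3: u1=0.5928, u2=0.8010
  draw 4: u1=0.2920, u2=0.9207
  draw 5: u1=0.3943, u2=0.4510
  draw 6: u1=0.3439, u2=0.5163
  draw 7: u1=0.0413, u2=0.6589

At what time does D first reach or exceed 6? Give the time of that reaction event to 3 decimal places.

t=0.000: C=9 D=5 S=9 A=7 M=8
Draw 1: a1=6.741, a2=1.575, a3=23.733, a4=3.208, a0=35.257; τ=−ln(0.2589)/35.257=0.038 → t=0.038; u2·a0=0.0840·35.257=2.962 ≤ a1=6.741 → R1 fires; C=9 D=6 S=9 A=6 M=8
Draw 2: a1=5.778, a2=1.350, a3=23.733, a4=3.208, a0=34.069; τ=−ln(0.1049)/34.069=0.066 → t=0.105; u2·a0=0.9547·34.069=32.526; a1+…+a3=30.861 < 32.526 ≤ a1+…+a4=34.069 → R4 fires; C=9 D=6 S=11 A=6 M=7
Draw 3: a1=5.778, a2=1.350, a3=29.007, a4=2.807, a0=38.942; τ=−ln(0.5928)/38.942=0.013 → t=0.118; u2·a0=0.8010·38.942=31.193; a1+a2=7.128 < 31.193 ≤ a1+…+a3=36.135 → R3 fires; C=8 D=7 S=10 A=6 M=7
Draw 4: a1=5.136, a2=1.350, a3=23.440, a4=2.807, a0=32.733; τ=−ln(0.2920)/32.733=0.038 → t=0.156; u2·a0=0.9207·32.733=30.137; a1+…+a3=29.926 < 30.137 ≤ a1+…+a4=32.733 → R4 fires; C=8 D=7 S=12 A=6 M=6
Draw 5: a1=5.136, a2=1.350, a3=28.128, a4=2.406, a0=37.020; τ=−ln(0.3943)/37.020=0.025 → t=0.181; u2·a0=0.4510·37.020=16.696; a1+a2=6.486 < 16.696 ≤ a1+…+a3=34.614 → R3 fires; C=7 D=8 S=11 A=6 M=6
Draw 6: a1=4.494, a2=1.350, a3=22.561, a4=2.406, a0=30.811; τ=−ln(0.3439)/30.811=0.035 → t=0.215; u2·a0=0.5163·30.811=15.908; a1+a2=5.844 < 15.908 ≤ a1+…+a3=28.405 → R3 fires; C=6 D=9 S=10 A=6 M=6
Draw 7: a1=3.852, a2=1.350, a3=17.580, a4=2.406, a0=25.188; τ=−ln(0.0413)/25.188=0.127 → t=0.342 > T=0.32: stop.
D first becomes ≥ 6 when it reaches 6 at the event at t=0.038.

Threshold first reached at t = 0.038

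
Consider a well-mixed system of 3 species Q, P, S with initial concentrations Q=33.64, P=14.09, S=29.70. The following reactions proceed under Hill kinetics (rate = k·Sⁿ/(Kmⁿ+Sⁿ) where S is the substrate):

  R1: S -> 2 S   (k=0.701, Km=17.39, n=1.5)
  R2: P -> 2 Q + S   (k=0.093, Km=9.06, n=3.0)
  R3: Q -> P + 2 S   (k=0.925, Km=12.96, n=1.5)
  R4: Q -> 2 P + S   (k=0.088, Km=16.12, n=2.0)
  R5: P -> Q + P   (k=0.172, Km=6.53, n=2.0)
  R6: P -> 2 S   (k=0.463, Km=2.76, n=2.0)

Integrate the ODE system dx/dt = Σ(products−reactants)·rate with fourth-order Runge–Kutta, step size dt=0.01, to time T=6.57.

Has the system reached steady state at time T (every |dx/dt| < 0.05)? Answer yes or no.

RK4 with dt=0.01: 657 steps to T=6.57. Trajectory (selected grid times):
t=0.00: Q=33.64 P=14.09 S=29.70
t=0.73: Q=33.26 P=14.36 S=31.90
t=1.46: Q=32.87 P=14.62 S=34.12
t=2.19: Q=32.50 P=14.89 S=36.34
t=2.92: Q=32.13 P=15.14 S=38.57
t=3.65: Q=31.76 P=15.40 S=40.80
t=4.38: Q=31.39 P=15.65 S=43.03
t=5.11: Q=31.03 P=15.90 S=45.27
t=5.84: Q=30.67 P=16.15 S=47.51
t=6.57: Q=30.31 P=16.39 S=49.76
Rates at T: R1=0.5810, R2=0.0796, R3=0.7229, R4=0.0686, R5=0.1484, R6=0.4502
dx/dt at T (Σ net stoichiometry × rate): Q=-0.4840, P=+0.3303, S=+3.0754
Largest |dx/dt| is |+3.0754| (S) ≥ 0.05 → not steady.

Steady state at T: no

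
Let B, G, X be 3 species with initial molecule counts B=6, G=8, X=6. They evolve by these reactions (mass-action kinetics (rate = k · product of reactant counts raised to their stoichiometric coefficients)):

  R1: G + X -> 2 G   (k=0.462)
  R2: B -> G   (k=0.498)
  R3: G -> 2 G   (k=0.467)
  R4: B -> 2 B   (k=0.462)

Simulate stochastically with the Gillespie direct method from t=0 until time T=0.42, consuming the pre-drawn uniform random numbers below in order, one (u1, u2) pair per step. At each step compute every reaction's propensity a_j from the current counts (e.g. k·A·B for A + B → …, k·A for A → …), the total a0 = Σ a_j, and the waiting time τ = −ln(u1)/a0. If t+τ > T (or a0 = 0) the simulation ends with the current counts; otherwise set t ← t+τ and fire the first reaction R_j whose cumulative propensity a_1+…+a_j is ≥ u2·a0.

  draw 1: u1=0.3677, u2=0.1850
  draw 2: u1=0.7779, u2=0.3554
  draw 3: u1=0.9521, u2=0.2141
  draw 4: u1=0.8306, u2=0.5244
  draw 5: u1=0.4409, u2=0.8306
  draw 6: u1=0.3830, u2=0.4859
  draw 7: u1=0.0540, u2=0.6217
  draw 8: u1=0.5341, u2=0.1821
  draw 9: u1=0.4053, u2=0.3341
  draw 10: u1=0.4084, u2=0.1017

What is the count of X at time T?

X at T = 0

t=0.000: B=6 G=8 X=6
Draw 1: a1=22.176, a2=2.988, a3=3.736, a4=2.772, a0=31.672; τ=−ln(0.3677)/31.672=0.032 → t=0.032; u2·a0=0.1850·31.672=5.859 ≤ a1=22.176 → R1 fires; B=6 G=9 X=5
Draw 2: a1=20.790, a2=2.988, a3=4.203, a4=2.772, a0=30.753; τ=−ln(0.7779)/30.753=0.008 → t=0.040; u2·a0=0.3554·30.753=10.930 ≤ a1=20.790 → R1 fires; B=6 G=10 X=4
Draw 3: a1=18.480, a2=2.988, a3=4.670, a4=2.772, a0=28.910; τ=−ln(0.9521)/28.910=0.002 → t=0.041; u2·a0=0.2141·28.910=6.190 ≤ a1=18.480 → R1 fires; B=6 G=11 X=3
Draw 4: a1=15.246, a2=2.988, a3=5.137, a4=2.772, a0=26.143; τ=−ln(0.8306)/26.143=0.007 → t=0.049; u2·a0=0.5244·26.143=13.709 ≤ a1=15.246 → R1 fires; B=6 G=12 X=2
Draw 5: a1=11.088, a2=2.988, a3=5.604, a4=2.772, a0=22.452; τ=−ln(0.4409)/22.452=0.036 → t=0.085; u2·a0=0.8306·22.452=18.649; a1+a2=14.076 < 18.649 ≤ a1+…+a3=19.680 → R3 fires; B=6 G=13 X=2
Draw 6: a1=12.012, a2=2.988, a3=6.071, a4=2.772, a0=23.843; τ=−ln(0.3830)/23.843=0.040 → t=0.125; u2·a0=0.4859·23.843=11.585 ≤ a1=12.012 → R1 fires; B=6 G=14 X=1
Draw 7: a1=6.468, a2=2.988, a3=6.538, a4=2.772, a0=18.766; τ=−ln(0.0540)/18.766=0.156 → t=0.281; u2·a0=0.6217·18.766=11.667; a1+a2=9.456 < 11.667 ≤ a1+…+a3=15.994 → R3 fires; B=6 G=15 X=1
Draw 8: a1=6.930, a2=2.988, a3=7.005, a4=2.772, a0=19.695; τ=−ln(0.5341)/19.695=0.032 → t=0.313; u2·a0=0.1821·19.695=3.586 ≤ a1=6.930 → R1 fires; B=6 G=16 X=0
Draw 9: a1=0.000, a2=2.988, a3=7.472, a4=2.772, a0=13.232; τ=−ln(0.4053)/13.232=0.068 → t=0.381; u2·a0=0.3341·13.232=4.421; a1+a2=2.988 < 4.421 ≤ a1+…+a3=10.460 → R3 fires; B=6 G=17 X=0
Draw 10: a1=0.000, a2=2.988, a3=7.939, a4=2.772, a0=13.699; τ=−ln(0.4084)/13.699=0.065 → t=0.446 > T=0.42: stop.
Read off X at T=0.42: 0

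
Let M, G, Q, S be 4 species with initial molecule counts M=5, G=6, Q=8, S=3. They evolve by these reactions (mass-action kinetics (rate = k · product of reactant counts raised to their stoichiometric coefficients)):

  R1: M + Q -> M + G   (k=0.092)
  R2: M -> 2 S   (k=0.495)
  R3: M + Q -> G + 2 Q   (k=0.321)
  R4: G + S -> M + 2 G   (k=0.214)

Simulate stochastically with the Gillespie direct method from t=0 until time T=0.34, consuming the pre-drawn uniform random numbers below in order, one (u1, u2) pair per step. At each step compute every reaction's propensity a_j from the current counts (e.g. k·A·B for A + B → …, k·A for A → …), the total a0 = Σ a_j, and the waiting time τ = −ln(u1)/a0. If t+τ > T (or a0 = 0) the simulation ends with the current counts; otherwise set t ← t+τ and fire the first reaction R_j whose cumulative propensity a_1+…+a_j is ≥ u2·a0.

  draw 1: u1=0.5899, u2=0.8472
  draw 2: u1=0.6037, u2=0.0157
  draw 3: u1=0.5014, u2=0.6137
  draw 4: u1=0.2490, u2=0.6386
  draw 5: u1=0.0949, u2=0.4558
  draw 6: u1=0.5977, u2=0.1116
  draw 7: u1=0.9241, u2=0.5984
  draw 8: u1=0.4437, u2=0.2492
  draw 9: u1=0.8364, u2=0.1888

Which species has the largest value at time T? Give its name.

t=0.000: M=5 G=6 Q=8 S=3
Draw 1: a1=3.680, a2=2.475, a3=12.840, a4=3.852, a0=22.847; τ=−ln(0.5899)/22.847=0.023 → t=0.023; u2·a0=0.8472·22.847=19.356; a1+…+a3=18.995 < 19.356 ≤ a1+…+a4=22.847 → R4 fires; M=6 G=7 Q=8 S=2
Draw 2: a1=4.416, a2=2.970, a3=15.408, a4=2.996, a0=25.790; τ=−ln(0.6037)/25.790=0.020 → t=0.043; u2·a0=0.0157·25.790=0.405 ≤ a1=4.416 → R1 fires; M=6 G=8 Q=7 S=2
Draw 3: a1=3.864, a2=2.970, a3=13.482, a4=3.424, a0=23.740; τ=−ln(0.5014)/23.740=0.029 → t=0.072; u2·a0=0.6137·23.740=14.569; a1+a2=6.834 < 14.569 ≤ a1+…+a3=20.316 → R3 fires; M=5 G=9 Q=8 S=2
Draw 4: a1=3.680, a2=2.475, a3=12.840, a4=3.852, a0=22.847; τ=−ln(0.2490)/22.847=0.061 → t=0.133; u2·a0=0.6386·22.847=14.590; a1+a2=6.155 < 14.590 ≤ a1+…+a3=18.995 → R3 fires; M=4 G=10 Q=9 S=2
Draw 5: a1=3.312, a2=1.980, a3=11.556, a4=4.280, a0=21.128; τ=−ln(0.0949)/21.128=0.111 → t=0.244; u2·a0=0.4558·21.128=9.630; a1+a2=5.292 < 9.630 ≤ a1+…+a3=16.848 → R3 fires; M=3 G=11 Q=10 S=2
Draw 6: a1=2.760, a2=1.485, a3=9.630, a4=4.708, a0=18.583; τ=−ln(0.5977)/18.583=0.028 → t=0.272; u2·a0=0.1116·18.583=2.074 ≤ a1=2.760 → R1 fires; M=3 G=12 Q=9 S=2
Draw 7: a1=2.484, a2=1.485, a3=8.667, a4=5.136, a0=17.772; τ=−ln(0.9241)/17.772=0.004 → t=0.276; u2·a0=0.5984·17.772=10.635; a1+a2=3.969 < 10.635 ≤ a1+…+a3=12.636 → R3 fires; M=2 G=13 Q=10 S=2
Draw 8: a1=1.840, a2=0.990, a3=6.420, a4=5.564, a0=14.814; τ=−ln(0.4437)/14.814=0.055 → t=0.331; u2·a0=0.2492·14.814=3.692; a1+a2=2.830 < 3.692 ≤ a1+…+a3=9.250 → R3 fires; M=1 G=14 Q=11 S=2
Draw 9: a1=1.012, a2=0.495, a3=3.531, a4=5.992, a0=11.030; τ=−ln(0.8364)/11.030=0.016 → t=0.347 > T=0.34: stop.
At T=0.34: M=1 G=14 Q=11 S=2; the largest is G.

Dominant species at T: G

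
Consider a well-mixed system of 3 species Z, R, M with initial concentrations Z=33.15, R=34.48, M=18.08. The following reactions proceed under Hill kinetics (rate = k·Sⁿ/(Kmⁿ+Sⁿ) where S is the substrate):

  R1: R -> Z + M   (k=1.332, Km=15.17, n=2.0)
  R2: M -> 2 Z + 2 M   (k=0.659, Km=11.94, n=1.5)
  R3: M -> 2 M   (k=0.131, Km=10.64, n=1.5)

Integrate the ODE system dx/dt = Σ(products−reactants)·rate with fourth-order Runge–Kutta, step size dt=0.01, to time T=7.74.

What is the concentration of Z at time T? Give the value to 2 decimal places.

Z at T = 48.92

RK4 with dt=0.01: 774 steps to T=7.74. Trajectory (selected grid times):
t=0.00: Z=33.15 R=34.48 M=18.08
t=0.86: Z=34.86 R=33.52 M=19.49
t=1.72: Z=36.58 R=32.58 M=20.91
t=2.58: Z=38.32 R=31.64 M=22.33
t=3.44: Z=40.07 R=30.72 M=23.75
t=4.30: Z=41.84 R=29.80 M=25.18
t=5.16: Z=43.60 R=28.90 M=26.60
t=6.02: Z=45.37 R=28.00 M=28.03
t=6.88: Z=47.15 R=27.13 M=29.44
t=7.74: Z=48.92 R=26.26 M=30.86
Read off Z at T=7.74: 48.92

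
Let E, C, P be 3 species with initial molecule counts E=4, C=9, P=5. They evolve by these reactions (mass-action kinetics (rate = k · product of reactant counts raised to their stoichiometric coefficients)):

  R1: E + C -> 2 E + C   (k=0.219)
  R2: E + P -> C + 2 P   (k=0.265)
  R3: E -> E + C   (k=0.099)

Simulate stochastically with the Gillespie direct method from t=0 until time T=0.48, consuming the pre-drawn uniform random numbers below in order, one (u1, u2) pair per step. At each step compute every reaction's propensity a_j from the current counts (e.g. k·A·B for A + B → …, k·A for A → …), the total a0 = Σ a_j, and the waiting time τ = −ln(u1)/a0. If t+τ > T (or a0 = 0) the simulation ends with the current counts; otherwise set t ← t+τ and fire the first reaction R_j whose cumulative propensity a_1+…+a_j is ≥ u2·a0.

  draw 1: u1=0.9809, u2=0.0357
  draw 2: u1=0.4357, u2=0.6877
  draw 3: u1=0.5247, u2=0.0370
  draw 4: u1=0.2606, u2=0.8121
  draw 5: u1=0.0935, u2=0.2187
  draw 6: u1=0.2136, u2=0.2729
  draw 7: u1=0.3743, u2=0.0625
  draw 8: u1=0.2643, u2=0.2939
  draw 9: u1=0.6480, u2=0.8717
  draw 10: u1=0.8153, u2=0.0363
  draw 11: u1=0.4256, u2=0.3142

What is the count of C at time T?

C at T = 12

t=0.000: E=4 C=9 P=5
Draw 1: a1=7.884, a2=5.300, a3=0.396, a0=13.580; τ=−ln(0.9809)/13.580=0.001 → t=0.001; u2·a0=0.0357·13.580=0.485 ≤ a1=7.884 → R1 fires; E=5 C=9 P=5
Draw 2: a1=9.855, a2=6.625, a3=0.495, a0=16.975; τ=−ln(0.4357)/16.975=0.049 → t=0.050; u2·a0=0.6877·16.975=11.674; a1=9.855 < 11.674 ≤ a1+a2=16.480 → R2 fires; E=4 C=10 P=6
Draw 3: a1=8.760, a2=6.360, a3=0.396, a0=15.516; τ=−ln(0.5247)/15.516=0.042 → t=0.092; u2·a0=0.0370·15.516=0.574 ≤ a1=8.760 → R1 fires; E=5 C=10 P=6
Draw 4: a1=10.950, a2=7.950, a3=0.495, a0=19.395; τ=−ln(0.2606)/19.395=0.069 → t=0.161; u2·a0=0.8121·19.395=15.751; a1=10.950 < 15.751 ≤ a1+a2=18.900 → R2 fires; E=4 C=11 P=7
Draw 5: a1=9.636, a2=7.420, a3=0.396, a0=17.452; τ=−ln(0.0935)/17.452=0.136 → t=0.297; u2·a0=0.2187·17.452=3.817 ≤ a1=9.636 → R1 fires; E=5 C=11 P=7
Draw 6: a1=12.045, a2=9.275, a3=0.495, a0=21.815; τ=−ln(0.2136)/21.815=0.071 → t=0.368; u2·a0=0.2729·21.815=5.953 ≤ a1=12.045 → R1 fires; E=6 C=11 P=7
Draw 7: a1=14.454, a2=11.130, a3=0.594, a0=26.178; τ=−ln(0.3743)/26.178=0.038 → t=0.405; u2·a0=0.0625·26.178=1.636 ≤ a1=14.454 → R1 fires; E=7 C=11 P=7
Draw 8: a1=16.863, a2=12.985, a3=0.693, a0=30.541; τ=−ln(0.2643)/30.541=0.044 → t=0.449; u2·a0=0.2939·30.541=8.976 ≤ a1=16.863 → R1 fires; E=8 C=11 P=7
Draw 9: a1=19.272, a2=14.840, a3=0.792, a0=34.904; τ=−ln(0.6480)/34.904=0.012 → t=0.461; u2·a0=0.8717·34.904=30.426; a1=19.272 < 30.426 ≤ a1+a2=34.112 → R2 fires; E=7 C=12 P=8
Draw 10: a1=18.396, a2=14.840, a3=0.693, a0=33.929; τ=−ln(0.8153)/33.929=0.006 → t=0.467; u2·a0=0.0363·33.929=1.232 ≤ a1=18.396 → R1 fires; E=8 C=12 P=8
Draw 11: a1=21.024, a2=16.960, a3=0.792, a0=38.776; τ=−ln(0.4256)/38.776=0.022 → t=0.489 > T=0.48: stop.
Read off C at T=0.48: 12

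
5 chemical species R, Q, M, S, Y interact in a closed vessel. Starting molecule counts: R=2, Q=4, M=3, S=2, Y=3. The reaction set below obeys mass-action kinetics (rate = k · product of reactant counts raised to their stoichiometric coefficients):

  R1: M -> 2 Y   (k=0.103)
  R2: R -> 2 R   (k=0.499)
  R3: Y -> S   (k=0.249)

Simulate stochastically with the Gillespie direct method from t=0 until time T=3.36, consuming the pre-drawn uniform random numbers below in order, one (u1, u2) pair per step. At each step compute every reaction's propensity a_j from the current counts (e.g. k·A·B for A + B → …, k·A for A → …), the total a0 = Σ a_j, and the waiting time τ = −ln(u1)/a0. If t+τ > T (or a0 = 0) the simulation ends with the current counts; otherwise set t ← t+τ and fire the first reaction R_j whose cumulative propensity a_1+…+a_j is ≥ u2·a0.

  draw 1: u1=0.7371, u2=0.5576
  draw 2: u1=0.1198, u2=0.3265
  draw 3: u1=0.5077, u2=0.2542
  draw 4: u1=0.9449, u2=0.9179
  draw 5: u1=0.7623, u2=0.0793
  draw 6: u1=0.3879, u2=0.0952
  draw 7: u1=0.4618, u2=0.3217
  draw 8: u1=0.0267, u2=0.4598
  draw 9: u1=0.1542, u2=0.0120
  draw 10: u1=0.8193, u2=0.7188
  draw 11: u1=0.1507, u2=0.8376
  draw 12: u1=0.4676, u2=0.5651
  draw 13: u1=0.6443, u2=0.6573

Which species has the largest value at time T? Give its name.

t=0.000: R=2 Q=4 M=3 S=2 Y=3
Draw 1: a1=0.309, a2=0.998, a3=0.747, a0=2.054; τ=−ln(0.7371)/2.054=0.149 → t=0.149; u2·a0=0.5576·2.054=1.145; a1=0.309 < 1.145 ≤ a1+a2=1.307 → R2 fires; R=3 Q=4 M=3 S=2 Y=3
Draw 2: a1=0.309, a2=1.497, a3=0.747, a0=2.553; τ=−ln(0.1198)/2.553=0.831 → t=0.980; u2·a0=0.3265·2.553=0.834; a1=0.309 < 0.834 ≤ a1+a2=1.806 → R2 fires; R=4 Q=4 M=3 S=2 Y=3
Draw 3: a1=0.309, a2=1.996, a3=0.747, a0=3.052; τ=−ln(0.5077)/3.052=0.222 → t=1.202; u2·a0=0.2542·3.052=0.776; a1=0.309 < 0.776 ≤ a1+a2=2.305 → R2 fires; R=5 Q=4 M=3 S=2 Y=3
Draw 4: a1=0.309, a2=2.495, a3=0.747, a0=3.551; τ=−ln(0.9449)/3.551=0.016 → t=1.218; u2·a0=0.9179·3.551=3.259; a1+a2=2.804 < 3.259 ≤ a1+…+a3=3.551 → R3 fires; R=5 Q=4 M=3 S=3 Y=2
Draw 5: a1=0.309, a2=2.495, a3=0.498, a0=3.302; τ=−ln(0.7623)/3.302=0.082 → t=1.300; u2·a0=0.0793·3.302=0.262 ≤ a1=0.309 → R1 fires; R=5 Q=4 M=2 S=3 Y=4
Draw 6: a1=0.206, a2=2.495, a3=0.996, a0=3.697; τ=−ln(0.3879)/3.697=0.256 → t=1.556; u2·a0=0.0952·3.697=0.352; a1=0.206 < 0.352 ≤ a1+a2=2.701 → R2 fires; R=6 Q=4 M=2 S=3 Y=4
Draw 7: a1=0.206, a2=2.994, a3=0.996, a0=4.196; τ=−ln(0.4618)/4.196=0.184 → t=1.740; u2·a0=0.3217·4.196=1.350; a1=0.206 < 1.350 ≤ a1+a2=3.200 → R2 fires; R=7 Q=4 M=2 S=3 Y=4
Draw 8: a1=0.206, a2=3.493, a3=0.996, a0=4.695; τ=−ln(0.0267)/4.695=0.772 → t=2.512; u2·a0=0.4598·4.695=2.159; a1=0.206 < 2.159 ≤ a1+a2=3.699 → R2 fires; R=8 Q=4 M=2 S=3 Y=4
Draw 9: a1=0.206, a2=3.992, a3=0.996, a0=5.194; τ=−ln(0.1542)/5.194=0.360 → t=2.872; u2·a0=0.0120·5.194=0.062 ≤ a1=0.206 → R1 fires; R=8 Q=4 M=1 S=3 Y=6
Draw 10: a1=0.103, a2=3.992, a3=1.494, a0=5.589; τ=−ln(0.8193)/5.589=0.036 → t=2.907; u2·a0=0.7188·5.589=4.017; a1=0.103 < 4.017 ≤ a1+a2=4.095 → R2 fires; R=9 Q=4 M=1 S=3 Y=6
Draw 11: a1=0.103, a2=4.491, a3=1.494, a0=6.088; τ=−ln(0.1507)/6.088=0.311 → t=3.218; u2·a0=0.8376·6.088=5.099; a1+a2=4.594 < 5.099 ≤ a1+…+a3=6.088 → R3 fires; R=9 Q=4 M=1 S=4 Y=5
Draw 12: a1=0.103, a2=4.491, a3=1.245, a0=5.839; τ=−ln(0.4676)/5.839=0.130 → t=3.349; u2·a0=0.5651·5.839=3.300; a1=0.103 < 3.300 ≤ a1+a2=4.594 → R2 fires; R=10 Q=4 M=1 S=4 Y=5
Draw 13: a1=0.103, a2=4.990, a3=1.245, a0=6.338; τ=−ln(0.6443)/6.338=0.069 → t=3.418 > T=3.36: stop.
At T=3.36: R=10 Q=4 M=1 S=4 Y=5; the largest is R.

Dominant species at T: R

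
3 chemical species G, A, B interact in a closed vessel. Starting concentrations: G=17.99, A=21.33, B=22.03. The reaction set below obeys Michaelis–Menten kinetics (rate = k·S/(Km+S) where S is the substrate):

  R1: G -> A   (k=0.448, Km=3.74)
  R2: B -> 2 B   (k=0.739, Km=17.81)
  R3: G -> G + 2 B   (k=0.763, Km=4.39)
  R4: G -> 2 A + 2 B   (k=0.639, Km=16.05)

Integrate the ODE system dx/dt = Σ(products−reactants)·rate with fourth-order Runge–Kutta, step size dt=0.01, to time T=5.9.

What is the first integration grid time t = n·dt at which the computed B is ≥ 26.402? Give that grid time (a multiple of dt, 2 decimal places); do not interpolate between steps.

Threshold first reached at t = 1.90

RK4 with dt=0.01: 590 steps to T=5.9. Trajectory (selected grid times):
t=0.00: G=17.99 A=21.33 B=22.03
t=0.66: G=17.52 A=22.02 B=23.55
t=1.31: G=17.07 A=22.69 B=25.05
t=1.89: G=16.67 A=23.28 B=26.39
t=1.90: G=16.66 A=23.29 B=26.41
t=1.97: G=16.61 A=23.36 B=26.57
t=2.62: G=16.16 A=24.02 B=28.07
t=3.28: G=15.71 A=24.68 B=29.58
t=3.93: G=15.28 A=25.32 B=31.06
t=4.59: G=14.84 A=25.97 B=32.56
t=5.24: G=14.41 A=26.59 B=34.03
t=5.90: G=13.97 A=27.22 B=35.52
B(1.89)=26.389 < 26.402 but B(1.90)=26.412 ≥ 26.402, so the first grid time is t=1.90.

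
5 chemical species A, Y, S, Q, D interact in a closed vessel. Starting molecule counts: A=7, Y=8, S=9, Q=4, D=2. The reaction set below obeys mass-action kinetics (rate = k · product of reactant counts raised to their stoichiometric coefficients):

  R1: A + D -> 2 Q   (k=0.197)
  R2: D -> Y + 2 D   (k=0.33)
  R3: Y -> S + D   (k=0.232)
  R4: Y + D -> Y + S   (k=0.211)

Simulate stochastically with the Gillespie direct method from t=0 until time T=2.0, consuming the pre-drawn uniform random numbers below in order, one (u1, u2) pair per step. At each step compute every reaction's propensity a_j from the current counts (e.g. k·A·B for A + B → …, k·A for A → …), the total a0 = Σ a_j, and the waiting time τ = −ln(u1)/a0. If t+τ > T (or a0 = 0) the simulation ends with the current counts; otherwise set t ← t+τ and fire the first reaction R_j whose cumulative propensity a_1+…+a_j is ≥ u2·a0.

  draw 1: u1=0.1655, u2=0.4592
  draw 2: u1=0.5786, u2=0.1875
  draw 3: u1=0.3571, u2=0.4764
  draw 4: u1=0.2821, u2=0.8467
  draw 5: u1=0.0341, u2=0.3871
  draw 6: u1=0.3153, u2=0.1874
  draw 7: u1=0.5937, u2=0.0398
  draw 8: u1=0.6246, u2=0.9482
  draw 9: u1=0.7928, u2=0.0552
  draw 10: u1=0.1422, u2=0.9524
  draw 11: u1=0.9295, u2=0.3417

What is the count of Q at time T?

t=0.000: A=7 Y=8 S=9 Q=4 D=2
Draw 1: a1=2.758, a2=0.660, a3=1.856, a4=3.376, a0=8.650; τ=−ln(0.1655)/8.650=0.208 → t=0.208; u2·a0=0.4592·8.650=3.972; a1+a2=3.418 < 3.972 ≤ a1+…+a3=5.274 → R3 fires; A=7 Y=7 S=10 Q=4 D=3
Draw 2: a1=4.137, a2=0.990, a3=1.624, a4=4.431, a0=11.182; τ=−ln(0.5786)/11.182=0.049 → t=0.257; u2·a0=0.1875·11.182=2.097 ≤ a1=4.137 → R1 fires; A=6 Y=7 S=10 Q=6 D=2
Draw 3: a1=2.364, a2=0.660, a3=1.624, a4=2.954, a0=7.602; τ=−ln(0.3571)/7.602=0.135 → t=0.392; u2·a0=0.4764·7.602=3.622; a1+a2=3.024 < 3.622 ≤ a1+…+a3=4.648 → R3 fires; A=6 Y=6 S=11 Q=6 D=3
Draw 4: a1=3.546, a2=0.990, a3=1.392, a4=3.798, a0=9.726; τ=−ln(0.2821)/9.726=0.130 → t=0.522; u2·a0=0.8467·9.726=8.235; a1+…+a3=5.928 < 8.235 ≤ a1+…+a4=9.726 → R4 fires; A=6 Y=6 S=12 Q=6 D=2
Draw 5: a1=2.364, a2=0.660, a3=1.392, a4=2.532, a0=6.948; τ=−ln(0.0341)/6.948=0.486 → t=1.009; u2·a0=0.3871·6.948=2.690; a1=2.364 < 2.690 ≤ a1+a2=3.024 → R2 fires; A=6 Y=7 S=12 Q=6 D=3
Draw 6: a1=3.546, a2=0.990, a3=1.624, a4=4.431, a0=10.591; τ=−ln(0.3153)/10.591=0.109 → t=1.118; u2·a0=0.1874·10.591=1.985 ≤ a1=3.546 → R1 fires; A=5 Y=7 S=12 Q=8 D=2
Draw 7: a1=1.970, a2=0.660, a3=1.624, a4=2.954, a0=7.208; τ=−ln(0.5937)/7.208=0.072 → t=1.190; u2·a0=0.0398·7.208=0.287 ≤ a1=1.970 → R1 fires; A=4 Y=7 S=12 Q=10 D=1
Draw 8: a1=0.788, a2=0.330, a3=1.624, a4=1.477, a0=4.219; τ=−ln(0.6246)/4.219=0.112 → t=1.302; u2·a0=0.9482·4.219=4.000; a1+…+a3=2.742 < 4.000 ≤ a1+…+a4=4.219 → R4 fires; A=4 Y=7 S=13 Q=10 D=0
Draw 9: a1=0.000, a2=0.000, a3=1.624, a4=0.000, a0=1.624; τ=−ln(0.7928)/1.624=0.143 → t=1.445; u2·a0=0.0552·1.624=0.090; a1+a2=0.000 < 0.090 ≤ a1+…+a3=1.624 → R3 fires; A=4 Y=6 S=14 Q=10 D=1
Draw 10: a1=0.788, a2=0.330, a3=1.392, a4=1.266, a0=3.776; τ=−ln(0.1422)/3.776=0.517 → t=1.961; u2·a0=0.9524·3.776=3.596; a1+…+a3=2.510 < 3.596 ≤ a1+…+a4=3.776 → R4 fires; A=4 Y=6 S=15 Q=10 D=0
Draw 11: a1=0.000, a2=0.000, a3=1.392, a4=0.000, a0=1.392; τ=−ln(0.9295)/1.392=0.053 → t=2.014 > T=2.0: stop.
Read off Q at T=2.0: 10

Q at T = 10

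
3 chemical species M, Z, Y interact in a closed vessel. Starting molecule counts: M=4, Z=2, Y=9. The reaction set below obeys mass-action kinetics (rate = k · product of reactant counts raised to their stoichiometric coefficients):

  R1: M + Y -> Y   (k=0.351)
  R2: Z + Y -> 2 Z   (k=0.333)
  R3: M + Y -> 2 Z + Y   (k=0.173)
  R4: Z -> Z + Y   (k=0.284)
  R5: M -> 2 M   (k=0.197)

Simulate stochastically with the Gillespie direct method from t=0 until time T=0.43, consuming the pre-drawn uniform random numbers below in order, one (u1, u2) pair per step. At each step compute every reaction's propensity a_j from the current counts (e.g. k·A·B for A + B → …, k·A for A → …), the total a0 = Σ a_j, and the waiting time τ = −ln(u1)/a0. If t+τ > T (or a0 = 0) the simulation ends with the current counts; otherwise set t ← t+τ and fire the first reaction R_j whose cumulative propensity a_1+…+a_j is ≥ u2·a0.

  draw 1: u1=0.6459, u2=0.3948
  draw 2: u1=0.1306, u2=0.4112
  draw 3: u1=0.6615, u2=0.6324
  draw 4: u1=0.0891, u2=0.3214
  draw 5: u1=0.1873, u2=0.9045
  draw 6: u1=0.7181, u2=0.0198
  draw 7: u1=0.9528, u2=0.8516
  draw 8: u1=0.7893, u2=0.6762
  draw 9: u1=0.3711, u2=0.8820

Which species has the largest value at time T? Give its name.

t=0.000: M=4 Z=2 Y=9
Draw 1: a1=12.636, a2=5.994, a3=6.228, a4=0.568, a5=0.788, a0=26.214; τ=−ln(0.6459)/26.214=0.017 → t=0.017; u2·a0=0.3948·26.214=10.349 ≤ a1=12.636 → R1 fires; M=3 Z=2 Y=9
Draw 2: a1=9.477, a2=5.994, a3=4.671, a4=0.568, a5=0.591, a0=21.301; τ=−ln(0.1306)/21.301=0.096 → t=0.112; u2·a0=0.4112·21.301=8.759 ≤ a1=9.477 → R1 fires; M=2 Z=2 Y=9
Draw 3: a1=6.318, a2=5.994, a3=3.114, a4=0.568, a5=0.394, a0=16.388; τ=−ln(0.6615)/16.388=0.025 → t=0.137; u2·a0=0.6324·16.388=10.364; a1=6.318 < 10.364 ≤ a1+a2=12.312 → R2 fires; M=2 Z=3 Y=8
Draw 4: a1=5.616, a2=7.992, a3=2.768, a4=0.852, a5=0.394, a0=17.622; τ=−ln(0.0891)/17.622=0.137 → t=0.275; u2·a0=0.3214·17.622=5.664; a1=5.616 < 5.664 ≤ a1+a2=13.608 → R2 fires; M=2 Z=4 Y=7
Draw 5: a1=4.914, a2=9.324, a3=2.422, a4=1.136, a5=0.394, a0=18.190; τ=−ln(0.1873)/18.190=0.092 → t=0.367; u2·a0=0.9045·18.190=16.453; a1+a2=14.238 < 16.453 ≤ a1+…+a3=16.660 → R3 fires; M=1 Z=6 Y=7
Draw 6: a1=2.457, a2=13.986, a3=1.211, a4=1.704, a5=0.197, a0=19.555; τ=−ln(0.7181)/19.555=0.017 → t=0.384; u2·a0=0.0198·19.555=0.387 ≤ a1=2.457 → R1 fires; M=0 Z=6 Y=7
Draw 7: a1=0.000, a2=13.986, a3=0.000, a4=1.704, a5=0.000, a0=15.690; τ=−ln(0.9528)/15.690=0.003 → t=0.387; u2·a0=0.8516·15.690=13.362; a1=0.000 < 13.362 ≤ a1+a2=13.986 → R2 fires; M=0 Z=7 Y=6
Draw 8: a1=0.000, a2=13.986, a3=0.000, a4=1.988, a5=0.000, a0=15.974; τ=−ln(0.7893)/15.974=0.015 → t=0.402; u2·a0=0.6762·15.974=10.802; a1=0.000 < 10.802 ≤ a1+a2=13.986 → R2 fires; M=0 Z=8 Y=5
Draw 9: a1=0.000, a2=13.320, a3=0.000, a4=2.272, a5=0.000, a0=15.592; τ=−ln(0.3711)/15.592=0.064 → t=0.465 > T=0.43: stop.
At T=0.43: M=0 Z=8 Y=5; the largest is Z.

Dominant species at T: Z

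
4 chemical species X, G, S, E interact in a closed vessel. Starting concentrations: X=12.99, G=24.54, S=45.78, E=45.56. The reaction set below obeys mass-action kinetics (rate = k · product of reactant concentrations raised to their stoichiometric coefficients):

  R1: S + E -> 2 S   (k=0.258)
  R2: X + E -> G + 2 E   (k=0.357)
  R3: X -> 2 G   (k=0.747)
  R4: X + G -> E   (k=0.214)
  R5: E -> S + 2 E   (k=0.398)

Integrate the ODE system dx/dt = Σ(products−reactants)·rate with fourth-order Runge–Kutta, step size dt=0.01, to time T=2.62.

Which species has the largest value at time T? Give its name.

RK4 with dt=0.01: 262 steps to T=2.62. Trajectory (selected grid times):
t=0.00: X=12.99 G=24.54 S=45.78 E=45.56
t=0.29: X=0.59 G=27.87 S=105.38 E=0.26
t=0.58: X=0.08 G=27.53 S=106.09 E=0.02
t=0.87: X=0.01 G=27.49 S=106.17 E=0.00
t=1.16: X=0.00 G=27.48 S=106.19 E=0.00
t=1.46: X=0.00 G=27.48 S=106.19 E=0.00
t=1.75: X=0.00 G=27.48 S=106.19 E=0.00
t=2.04: X=0.00 G=27.48 S=106.19 E=0.00
t=2.33: X=0.00 G=27.48 S=106.19 E=0.00
t=2.62: X=0.00 G=27.48 S=106.19 E=0.00
At T=2.62: X=0.00 G=27.48 S=106.19 E=0.00; the largest is S.

Dominant species at T: S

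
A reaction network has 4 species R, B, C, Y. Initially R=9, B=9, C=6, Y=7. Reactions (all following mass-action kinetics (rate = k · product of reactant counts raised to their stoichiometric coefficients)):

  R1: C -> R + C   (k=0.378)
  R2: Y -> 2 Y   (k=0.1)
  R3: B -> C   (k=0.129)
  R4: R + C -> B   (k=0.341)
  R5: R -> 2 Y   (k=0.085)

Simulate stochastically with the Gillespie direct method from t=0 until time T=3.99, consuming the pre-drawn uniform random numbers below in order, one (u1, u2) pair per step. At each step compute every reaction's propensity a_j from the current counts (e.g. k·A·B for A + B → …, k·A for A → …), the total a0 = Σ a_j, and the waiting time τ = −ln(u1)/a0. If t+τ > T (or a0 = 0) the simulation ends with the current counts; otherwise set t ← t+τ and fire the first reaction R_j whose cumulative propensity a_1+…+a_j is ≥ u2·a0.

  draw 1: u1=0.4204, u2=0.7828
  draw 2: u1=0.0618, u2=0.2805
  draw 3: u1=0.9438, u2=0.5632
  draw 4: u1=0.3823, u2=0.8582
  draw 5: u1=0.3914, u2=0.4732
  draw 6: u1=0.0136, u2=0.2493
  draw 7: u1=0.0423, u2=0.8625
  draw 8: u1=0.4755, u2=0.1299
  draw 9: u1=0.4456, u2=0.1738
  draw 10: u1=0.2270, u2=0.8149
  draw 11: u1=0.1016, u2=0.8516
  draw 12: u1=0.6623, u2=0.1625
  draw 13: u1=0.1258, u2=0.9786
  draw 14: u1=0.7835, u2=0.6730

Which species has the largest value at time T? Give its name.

Dominant species at T: B

t=0.000: R=9 B=9 C=6 Y=7
Draw 1: a1=2.268, a2=0.700, a3=1.161, a4=18.414, a5=0.765, a0=23.308; τ=−ln(0.4204)/23.308=0.037 → t=0.037; u2·a0=0.7828·23.308=18.246; a1+…+a3=4.129 < 18.246 ≤ a1+…+a4=22.543 → R4 fires; R=8 B=10 C=5 Y=7
Draw 2: a1=1.890, a2=0.700, a3=1.290, a4=13.640, a5=0.680, a0=18.200; τ=−ln(0.0618)/18.200=0.153 → t=0.190; u2·a0=0.2805·18.200=5.105; a1+…+a3=3.880 < 5.105 ≤ a1+…+a4=17.520 → R4 fires; R=7 B=11 C=4 Y=7
Draw 3: a1=1.512, a2=0.700, a3=1.419, a4=9.548, a5=0.595, a0=13.774; τ=−ln(0.9438)/13.774=0.004 → t=0.194; u2·a0=0.5632·13.774=7.758; a1+…+a3=3.631 < 7.758 ≤ a1+…+a4=13.179 → R4 fires; R=6 B=12 C=3 Y=7
Draw 4: a1=1.134, a2=0.700, a3=1.548, a4=6.138, a5=0.510, a0=10.030; τ=−ln(0.3823)/10.030=0.096 → t=0.290; u2·a0=0.8582·10.030=8.608; a1+…+a3=3.382 < 8.608 ≤ a1+…+a4=9.520 → R4 fires; R=5 B=13 C=2 Y=7
Draw 5: a1=0.756, a2=0.700, a3=1.677, a4=3.410, a5=0.425, a0=6.968; τ=−ln(0.3914)/6.968=0.135 → t=0.425; u2·a0=0.4732·6.968=3.297; a1+…+a3=3.133 < 3.297 ≤ a1+…+a4=6.543 → R4 fires; R=4 B=14 C=1 Y=7
Draw 6: a1=0.378, a2=0.700, a3=1.806, a4=1.364, a5=0.340, a0=4.588; τ=−ln(0.0136)/4.588=0.937 → t=1.362; u2·a0=0.2493·4.588=1.144; a1+a2=1.078 < 1.144 ≤ a1+…+a3=2.884 → R3 fires; R=4 B=13 C=2 Y=7
Draw 7: a1=0.756, a2=0.700, a3=1.677, a4=2.728, a5=0.340, a0=6.201; τ=−ln(0.0423)/6.201=0.510 → t=1.872; u2·a0=0.8625·6.201=5.348; a1+…+a3=3.133 < 5.348 ≤ a1+…+a4=5.861 → R4 fires; R=3 B=14 C=1 Y=7
Draw 8: a1=0.378, a2=0.700, a3=1.806, a4=1.023, a5=0.255, a0=4.162; τ=−ln(0.4755)/4.162=0.179 → t=2.050; u2·a0=0.1299·4.162=0.541; a1=0.378 < 0.541 ≤ a1+a2=1.078 → R2 fires; R=3 B=14 C=1 Y=8
Draw 9: a1=0.378, a2=0.800, a3=1.806, a4=1.023, a5=0.255, a0=4.262; τ=−ln(0.4456)/4.262=0.190 → t=2.240; u2·a0=0.1738·4.262=0.741; a1=0.378 < 0.741 ≤ a1+a2=1.178 → R2 fires; R=3 B=14 C=1 Y=9
Draw 10: a1=0.378, a2=0.900, a3=1.806, a4=1.023, a5=0.255, a0=4.362; τ=−ln(0.2270)/4.362=0.340 → t=2.580; u2·a0=0.8149·4.362=3.555; a1+…+a3=3.084 < 3.555 ≤ a1+…+a4=4.107 → R4 fires; R=2 B=15 C=0 Y=9
Draw 11: a1=0.000, a2=0.900, a3=1.935, a4=0.000, a5=0.170, a0=3.005; τ=−ln(0.1016)/3.005=0.761 → t=3.341; u2·a0=0.8516·3.005=2.559; a1+a2=0.900 < 2.559 ≤ a1+…+a3=2.835 → R3 fires; R=2 B=14 C=1 Y=9
Draw 12: a1=0.378, a2=0.900, a3=1.806, a4=0.682, a5=0.170, a0=3.936; τ=−ln(0.6623)/3.936=0.105 → t=3.445; u2·a0=0.1625·3.936=0.640; a1=0.378 < 0.640 ≤ a1+a2=1.278 → R2 fires; R=2 B=14 C=1 Y=10
Draw 13: a1=0.378, a2=1.000, a3=1.806, a4=0.682, a5=0.170, a0=4.036; τ=−ln(0.1258)/4.036=0.514 → t=3.959; u2·a0=0.9786·4.036=3.950; a1+…+a4=3.866 < 3.950 ≤ a1+…+a5=4.036 → R5 fires; R=1 B=14 C=1 Y=12
Draw 14: a1=0.378, a2=1.200, a3=1.806, a4=0.341, a5=0.085, a0=3.810; τ=−ln(0.7835)/3.810=0.064 → t=4.023 > T=3.99: stop.
At T=3.99: R=1 B=14 C=1 Y=12; the largest is B.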